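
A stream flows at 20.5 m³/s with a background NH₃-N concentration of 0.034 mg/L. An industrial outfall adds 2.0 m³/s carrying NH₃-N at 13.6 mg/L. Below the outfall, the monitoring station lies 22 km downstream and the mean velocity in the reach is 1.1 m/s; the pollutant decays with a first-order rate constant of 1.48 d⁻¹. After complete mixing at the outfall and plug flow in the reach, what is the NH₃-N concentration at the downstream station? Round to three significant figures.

Mass balance: C = (20.50·0.03400 + 2.000·13.60) / 22.50 = 27.90/22.50 = 1.240 mg/L.
Travel time t = 22·1000 / 1.1 = 20000 s = 5.556 h.
Applying C = C₀e^(−kt): 1.240 × 0.7099 = 0.8802 mg/L.

0.880 mg/L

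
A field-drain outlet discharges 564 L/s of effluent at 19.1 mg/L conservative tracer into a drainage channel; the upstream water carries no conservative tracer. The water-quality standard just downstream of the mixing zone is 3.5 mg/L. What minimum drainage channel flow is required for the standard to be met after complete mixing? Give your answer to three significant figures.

2510 L/s

Set C_mix = 3.5: (Q·0 + 564.0·19.10) / (Q + 564.0) = 3.5
→ Q = 564.0·(19.10 − 3.5)/(3.5 − 0) = 2514 L/s.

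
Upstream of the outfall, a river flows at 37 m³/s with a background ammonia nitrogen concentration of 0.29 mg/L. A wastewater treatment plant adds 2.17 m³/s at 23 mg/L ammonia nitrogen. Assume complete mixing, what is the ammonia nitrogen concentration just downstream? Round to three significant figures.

Conservation of mass: C = (37.00·0.2900 + 2.170·23.00) / 39.17 = 60.64/39.17 = 1.548 mg/L.

1.55 mg/L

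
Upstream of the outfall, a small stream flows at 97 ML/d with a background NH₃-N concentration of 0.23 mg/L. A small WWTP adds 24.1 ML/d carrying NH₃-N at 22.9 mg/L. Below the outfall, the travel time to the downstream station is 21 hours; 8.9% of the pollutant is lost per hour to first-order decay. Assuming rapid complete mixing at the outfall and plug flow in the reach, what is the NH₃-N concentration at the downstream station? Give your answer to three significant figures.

Flow-weighted average: C = (97.00·0.2300 + 24.10·22.90) / 121.1 = 574.2/121.1 = 4.742 mg/L.
8.9%/h lost → k = −ln(1 − 0.089) = 0.09321 h⁻¹.
First-order decay: C = 4.742·exp(−k·t) = 4.742·0.1412 = 0.6696 mg/L.

0.670 mg/L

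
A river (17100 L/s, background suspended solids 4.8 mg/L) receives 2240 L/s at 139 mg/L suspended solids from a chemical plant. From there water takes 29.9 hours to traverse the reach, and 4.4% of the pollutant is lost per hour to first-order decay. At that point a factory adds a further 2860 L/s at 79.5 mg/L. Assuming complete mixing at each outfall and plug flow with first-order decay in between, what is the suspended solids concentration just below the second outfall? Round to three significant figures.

14.9 mg/L

After mixing, C = (17100·4.800 + 2240·139.0) / 19340 = 393400/19340 = 20.34 mg/L; combined flow 19340 L/s.
4.4%/h lost → k = −ln(1 − 0.044) = 0.04500 h⁻¹.
Decay over the reach: 20.34·exp(−kt) = 20.34·0.2604 = 5.298 mg/L.
Second outfall: C = (19340·5.298 + 2860·79.50)/22200 = 14.86 mg/L.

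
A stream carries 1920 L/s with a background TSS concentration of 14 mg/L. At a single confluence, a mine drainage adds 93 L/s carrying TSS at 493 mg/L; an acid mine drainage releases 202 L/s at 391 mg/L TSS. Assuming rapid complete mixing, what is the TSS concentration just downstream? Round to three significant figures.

68.5 mg/L

Conservation of mass: C = (1920·14.00 + 93.00·493.0 + 202.0·391.0) / 2215 = 151700/2215 = 68.49 mg/L.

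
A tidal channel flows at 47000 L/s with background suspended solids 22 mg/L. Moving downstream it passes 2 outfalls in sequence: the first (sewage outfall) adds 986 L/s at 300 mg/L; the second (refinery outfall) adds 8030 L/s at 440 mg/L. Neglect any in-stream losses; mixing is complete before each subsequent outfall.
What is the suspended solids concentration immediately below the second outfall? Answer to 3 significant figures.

Below outfall 1: Q → 47990 L/s, C = (47000·22.00 + 986.0·300.0)/47990 = 27.71 mg/L.
Below outfall 2: Q → 56020 L/s, C = (47990·27.71 + 8030·440.0)/56020 = 86.81 mg/L.

86.8 mg/L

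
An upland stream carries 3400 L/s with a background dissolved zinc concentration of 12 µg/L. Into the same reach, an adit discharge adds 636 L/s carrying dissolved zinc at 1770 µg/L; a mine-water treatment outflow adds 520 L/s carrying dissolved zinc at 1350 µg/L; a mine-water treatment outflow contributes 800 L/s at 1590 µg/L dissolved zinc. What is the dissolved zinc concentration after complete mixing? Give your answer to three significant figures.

Conservation of mass: C = (3400·12.00 + 636.0·1770 + 520.0·1350 + 800.0·1590) / 5356 = 3141000/5356 = 586.4 µg/L.

586 µg/L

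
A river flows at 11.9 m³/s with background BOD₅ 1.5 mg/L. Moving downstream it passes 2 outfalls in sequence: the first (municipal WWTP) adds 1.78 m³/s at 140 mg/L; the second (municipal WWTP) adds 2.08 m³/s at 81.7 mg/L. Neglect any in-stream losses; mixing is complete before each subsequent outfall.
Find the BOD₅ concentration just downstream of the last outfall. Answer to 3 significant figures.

Outfall 1: combined Q = 13.68 m³/s; C = (11.90·1.500 + 1.780·140.0)/13.68 = 19.52 mg/L.
Outfall 2: combined Q = 15.76 m³/s; C = (13.68·19.52 + 2.080·81.70)/15.76 = 27.73 mg/L.

27.7 mg/L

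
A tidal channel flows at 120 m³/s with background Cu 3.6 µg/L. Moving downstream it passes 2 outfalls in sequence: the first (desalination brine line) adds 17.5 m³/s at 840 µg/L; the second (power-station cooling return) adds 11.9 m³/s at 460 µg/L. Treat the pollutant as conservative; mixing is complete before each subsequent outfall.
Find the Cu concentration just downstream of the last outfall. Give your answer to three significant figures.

Below outfall 1: Q → 137.5 m³/s, C = (120.0·3.600 + 17.50·840.0)/137.5 = 110.1 µg/L.
Below outfall 2: Q → 149.4 m³/s, C = (137.5·110.1 + 11.90·460.0)/149.4 = 137.9 µg/L.

138 µg/L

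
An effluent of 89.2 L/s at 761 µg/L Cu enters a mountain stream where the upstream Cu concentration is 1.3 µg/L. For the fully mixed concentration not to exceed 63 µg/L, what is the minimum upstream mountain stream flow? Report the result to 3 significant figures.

1010 L/s

Set C_mix = 63: (Q·1.300 + 89.20·761.0) / (Q + 89.20) = 63
→ Q = 89.20·(761.0 − 63)/(63 − 1.300) = 1009 L/s.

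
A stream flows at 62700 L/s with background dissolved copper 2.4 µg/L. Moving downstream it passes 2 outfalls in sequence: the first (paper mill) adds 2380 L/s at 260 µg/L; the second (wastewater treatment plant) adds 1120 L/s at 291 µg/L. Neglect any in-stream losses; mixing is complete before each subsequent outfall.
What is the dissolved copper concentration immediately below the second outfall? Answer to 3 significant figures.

16.5 µg/L

Below outfall 1: Q → 65080 L/s, C = (62700·2.400 + 2380·260.0)/65080 = 11.82 µg/L.
Below outfall 2: Q → 66200 L/s, C = (65080·11.82 + 1120·291.0)/66200 = 16.54 µg/L.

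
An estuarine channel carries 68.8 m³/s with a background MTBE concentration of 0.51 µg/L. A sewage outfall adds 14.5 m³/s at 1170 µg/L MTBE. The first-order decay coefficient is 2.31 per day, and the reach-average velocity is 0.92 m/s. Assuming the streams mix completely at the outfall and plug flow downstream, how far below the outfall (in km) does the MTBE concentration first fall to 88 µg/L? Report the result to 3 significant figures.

28.9 km

Flow-weighted average: C = (68.80·0.5100 + 14.50·1170) / 83.30 = 17000/83.30 = 204.1 µg/L.
Set 204.1·exp(−k·t) = 88 → t = ln(204.1/88)/k = 31460 s = 8.740 h.
Distance = v·t = 0.92·31460 = 28950 m = 28.95 km.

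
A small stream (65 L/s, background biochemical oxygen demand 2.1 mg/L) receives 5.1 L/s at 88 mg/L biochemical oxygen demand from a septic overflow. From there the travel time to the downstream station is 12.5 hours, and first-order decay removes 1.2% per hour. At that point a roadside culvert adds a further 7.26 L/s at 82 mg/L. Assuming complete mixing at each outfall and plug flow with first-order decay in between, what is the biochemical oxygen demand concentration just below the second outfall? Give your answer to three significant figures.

Mass balance: C = (65.00·2.100 + 5.100·88.00) / 70.10 = 585.3/70.10 = 8.350 mg/L; combined flow 70.10 L/s.
1.2%/h lost → k = −ln(1 − 0.012) = 0.01207 h⁻¹.
Applying C = C₀e^(−kt): 8.350 × 0.8599 = 7.180 mg/L.
At the second outfall, C = (70.10·7.180 + 7.260·82.00) / (70.10 + 7.260) = 14.20 mg/L.

14.2 mg/L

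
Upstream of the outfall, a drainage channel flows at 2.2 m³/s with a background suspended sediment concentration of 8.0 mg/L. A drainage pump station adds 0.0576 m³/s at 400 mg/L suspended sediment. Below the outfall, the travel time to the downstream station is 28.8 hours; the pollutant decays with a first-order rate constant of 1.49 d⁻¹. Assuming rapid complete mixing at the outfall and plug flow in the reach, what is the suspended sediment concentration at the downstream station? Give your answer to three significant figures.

3.01 mg/L

Flow-weighted average: C = (2.200·8.000 + 0.05760·400.0) / 2.258 = 40.64/2.258 = 18.00 mg/L.
After decay, C = 18.00 × e^(−kt) = 18.00 × 0.1673 = 3.012 mg/L.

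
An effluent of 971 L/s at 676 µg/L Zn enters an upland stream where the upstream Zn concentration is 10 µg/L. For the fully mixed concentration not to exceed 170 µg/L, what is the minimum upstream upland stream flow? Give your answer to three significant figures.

Set C_mix = 170: (Q·10.00 + 971.0·676.0) / (Q + 971.0) = 170
→ Q = 971.0·(676.0 − 170)/(170 − 10.00) = 3071 L/s.

3070 L/s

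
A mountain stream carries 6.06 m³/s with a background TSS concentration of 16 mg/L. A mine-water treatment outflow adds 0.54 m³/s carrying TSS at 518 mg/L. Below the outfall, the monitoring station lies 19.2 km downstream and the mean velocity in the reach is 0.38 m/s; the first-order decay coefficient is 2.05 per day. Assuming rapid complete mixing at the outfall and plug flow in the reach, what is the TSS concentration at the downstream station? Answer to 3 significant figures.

17.2 mg/L

Mixed concentration C = ΣQC/ΣQ = (6.060·16.00 + 0.5400·518.0) / 6.600 = 376.7/6.600 = 57.07 mg/L.
Travel time t = 19.2·1000 / 0.38 = 50530 s = 14.04 h.
Decay over the reach: 57.07·exp(−kt) = 57.07·0.3015 = 17.21 mg/L.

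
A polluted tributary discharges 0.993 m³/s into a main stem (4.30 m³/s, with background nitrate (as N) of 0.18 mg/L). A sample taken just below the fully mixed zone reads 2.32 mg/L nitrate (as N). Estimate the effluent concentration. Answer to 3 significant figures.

Mass balance: 4.300·0.1800 + 0.9930·Cₑ = 5.293·2.320
→ Cₑ = (5.293·2.320 − 4.300·0.1800) / 0.9930 = 11.59 mg/L.

11.6 mg/L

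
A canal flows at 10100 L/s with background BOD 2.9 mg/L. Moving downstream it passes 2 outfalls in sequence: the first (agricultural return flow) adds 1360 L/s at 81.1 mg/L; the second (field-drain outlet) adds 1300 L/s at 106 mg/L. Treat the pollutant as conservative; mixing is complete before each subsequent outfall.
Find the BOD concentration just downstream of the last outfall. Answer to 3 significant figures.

21.7 mg/L

Outfall 1: combined Q = 11460 L/s; C = (10100·2.900 + 1360·81.10)/11460 = 12.18 mg/L.
Outfall 2: combined Q = 12760 L/s; C = (11460·12.18 + 1300·106.0)/12760 = 21.74 mg/L.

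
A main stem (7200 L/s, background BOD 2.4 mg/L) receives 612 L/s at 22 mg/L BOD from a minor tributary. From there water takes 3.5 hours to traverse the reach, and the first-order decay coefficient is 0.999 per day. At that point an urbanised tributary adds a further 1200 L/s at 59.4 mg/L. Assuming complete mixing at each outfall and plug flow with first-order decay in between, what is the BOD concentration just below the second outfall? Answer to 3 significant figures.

10.9 mg/L

Conservation of mass: C = (7200·2.400 + 612.0·22.00) / 7812 = 30740/7812 = 3.935 mg/L; combined flow 7812 L/s.
After decay, C = 3.935 × e^(−kt) = 3.935 × 0.8644 = 3.402 mg/L.
At the second outfall, C = (7812·3.402 + 1200·59.40) / (7812 + 1200) = 10.86 mg/L.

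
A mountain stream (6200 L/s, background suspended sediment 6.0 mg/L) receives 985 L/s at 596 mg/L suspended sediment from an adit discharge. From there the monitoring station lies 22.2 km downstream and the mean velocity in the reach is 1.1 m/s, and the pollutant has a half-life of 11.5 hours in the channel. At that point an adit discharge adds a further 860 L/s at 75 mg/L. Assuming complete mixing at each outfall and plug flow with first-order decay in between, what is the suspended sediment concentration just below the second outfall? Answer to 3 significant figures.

Flow-weighted average: C = (6200·6.000 + 985.0·596.0) / 7185 = 624300/7185 = 86.88 mg/L; combined flow 7185 L/s.
Travel time t = 22.2·1000 / 1.1 = 20180 s = 5.606 h.
Half-life 11.5 h → k = ln 2 / 11.5 = 0.06027 h⁻¹ = 1.447 d⁻¹.
Decay over the reach: 86.88·exp(−kt) = 86.88·0.7133 = 61.97 mg/L.
At the second outfall, C = (7185·61.97 + 860.0·75.00) / (7185 + 860.0) = 63.36 mg/L.

63.4 mg/L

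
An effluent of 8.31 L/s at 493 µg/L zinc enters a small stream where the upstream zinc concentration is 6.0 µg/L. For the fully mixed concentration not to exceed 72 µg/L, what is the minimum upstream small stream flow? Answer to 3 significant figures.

Set C_mix = 72: (Q·6.000 + 8.310·493.0) / (Q + 8.310) = 72
→ Q = 8.310·(493.0 − 72)/(72 − 6.000) = 53.01 L/s.

53.0 L/s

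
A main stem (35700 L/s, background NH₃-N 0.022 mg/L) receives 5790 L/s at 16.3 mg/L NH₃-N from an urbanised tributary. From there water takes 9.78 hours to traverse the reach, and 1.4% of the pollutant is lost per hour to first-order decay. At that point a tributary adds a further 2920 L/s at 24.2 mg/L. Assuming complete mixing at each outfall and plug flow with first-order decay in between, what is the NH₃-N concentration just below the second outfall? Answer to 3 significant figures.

Flow-weighted average: C = (35700·0.02200 + 5790·16.30) / 41490 = 95160/41490 = 2.294 mg/L; combined flow 41490 L/s.
1.4%/h lost → k = −ln(1 − 0.014) = 0.01410 h⁻¹.
Applying C = C₀e^(−kt): 2.294 × 0.8712 = 1.998 mg/L.
Second outfall: C = (41490·1.998 + 2920·24.20)/44410 = 3.458 mg/L.

3.46 mg/L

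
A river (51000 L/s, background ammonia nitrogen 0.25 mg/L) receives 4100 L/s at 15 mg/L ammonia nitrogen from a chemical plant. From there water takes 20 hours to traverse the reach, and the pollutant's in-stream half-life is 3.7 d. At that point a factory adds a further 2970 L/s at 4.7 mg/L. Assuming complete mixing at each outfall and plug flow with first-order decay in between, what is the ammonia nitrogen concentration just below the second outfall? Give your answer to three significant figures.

1.33 mg/L

Flow-weighted average: C = (51000·0.2500 + 4100·15.00) / 55100 = 74250/55100 = 1.348 mg/L; combined flow 55100 L/s.
Half-life 3.7 d → k = ln 2 / 3.7 = 0.1873 d⁻¹.
Decay over the reach: 1.348·exp(−kt) = 1.348·0.8555 = 1.153 mg/L.
Second outfall: C = (55100·1.153 + 2970·4.700)/58070 = 1.334 mg/L.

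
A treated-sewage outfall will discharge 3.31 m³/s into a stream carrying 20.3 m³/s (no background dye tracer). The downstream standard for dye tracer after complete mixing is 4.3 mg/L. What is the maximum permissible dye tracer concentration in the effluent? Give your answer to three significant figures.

30.7 mg/L

At the limit, (Qr·Cr + Qe·Cₑ)/(Qr + Qe) = 4.3:
Cₑ = (23.61·4.3 − 20.30·0) / 3.310 = 30.67 mg/L.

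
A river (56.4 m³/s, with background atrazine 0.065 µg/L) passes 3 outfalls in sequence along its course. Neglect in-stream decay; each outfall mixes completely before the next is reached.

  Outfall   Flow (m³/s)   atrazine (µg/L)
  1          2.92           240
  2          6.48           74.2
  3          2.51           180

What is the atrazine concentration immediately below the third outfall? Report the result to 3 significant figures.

Outfall 1: combined Q = 59.32 m³/s; C = (56.40·0.06500 + 2.920·240.0)/59.32 = 11.88 µg/L.
Outfall 2: combined Q = 65.80 m³/s; C = (59.32·11.88 + 6.480·74.20)/65.80 = 18.01 µg/L.
Outfall 3: combined Q = 68.31 m³/s; C = (65.80·18.01 + 2.510·180.0)/68.31 = 23.97 µg/L.

24.0 µg/L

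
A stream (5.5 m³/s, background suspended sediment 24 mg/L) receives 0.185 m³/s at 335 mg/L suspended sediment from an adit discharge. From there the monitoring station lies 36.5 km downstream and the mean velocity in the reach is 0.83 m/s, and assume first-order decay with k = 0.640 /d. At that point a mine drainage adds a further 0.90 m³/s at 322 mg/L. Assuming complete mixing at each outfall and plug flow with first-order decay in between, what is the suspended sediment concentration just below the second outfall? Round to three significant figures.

65.3 mg/L

Mixed concentration C = ΣQC/ΣQ = (5.500·24.00 + 0.1850·335.0) / 5.685 = 194.0/5.685 = 34.12 mg/L; combined flow 5.685 m³/s.
Travel time t = 36.5·1000 / 0.83 = 43980 s = 12.22 h.
First-order decay: C = 34.12·exp(−k·t) = 34.12·0.7220 = 24.63 mg/L.
Second outfall: C = (5.685·24.63 + 0.9000·322.0)/6.585 = 65.28 mg/L.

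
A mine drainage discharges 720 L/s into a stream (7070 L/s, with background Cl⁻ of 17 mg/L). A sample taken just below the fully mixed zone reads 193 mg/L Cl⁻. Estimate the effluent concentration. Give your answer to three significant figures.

Mass balance: 7070·17.00 + 720.0·Cₑ = 7790·193.0
→ Cₑ = (7790·193.0 − 7070·17.00) / 720.0 = 1921 mg/L.

1920 mg/L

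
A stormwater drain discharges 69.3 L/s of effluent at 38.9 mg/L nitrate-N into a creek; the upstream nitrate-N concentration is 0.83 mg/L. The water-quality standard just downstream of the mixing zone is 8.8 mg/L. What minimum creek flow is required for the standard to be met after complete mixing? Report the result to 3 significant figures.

262 L/s

Set C_mix = 8.8: (Q·0.8300 + 69.30·38.90) / (Q + 69.30) = 8.8
→ Q = 69.30·(38.90 − 8.8)/(8.8 − 0.8300) = 261.7 L/s.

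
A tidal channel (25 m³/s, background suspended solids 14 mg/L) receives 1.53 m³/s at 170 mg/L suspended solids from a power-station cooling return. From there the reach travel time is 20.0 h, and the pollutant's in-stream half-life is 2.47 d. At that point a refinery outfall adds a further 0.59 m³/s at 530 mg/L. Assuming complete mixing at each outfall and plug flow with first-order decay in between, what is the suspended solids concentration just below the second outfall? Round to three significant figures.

After mixing, C = (25.00·14.00 + 1.530·170.0) / 26.53 = 610.1/26.53 = 23.00 mg/L; combined flow 26.53 m³/s.
Half-life 2.47 d → k = ln 2 / 2.47 = 0.2806 d⁻¹.
Decay over the reach: 23.00·exp(−kt) = 23.00·0.7915 = 18.20 mg/L.
Second outfall: C = (26.53·18.20 + 0.5900·530.0)/27.12 = 29.34 mg/L.

29.3 mg/L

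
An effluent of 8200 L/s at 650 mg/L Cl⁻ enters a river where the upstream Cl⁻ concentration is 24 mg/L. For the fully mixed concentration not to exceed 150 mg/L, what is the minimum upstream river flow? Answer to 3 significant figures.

32500 L/s

Set C_mix = 150: (Q·24.00 + 8200·650.0) / (Q + 8200) = 150
→ Q = 8200·(650.0 − 150)/(150 − 24.00) = 32540 L/s.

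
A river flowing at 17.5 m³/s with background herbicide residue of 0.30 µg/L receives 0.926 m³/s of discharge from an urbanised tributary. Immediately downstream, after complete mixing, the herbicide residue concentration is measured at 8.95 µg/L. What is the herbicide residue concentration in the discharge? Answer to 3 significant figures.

172 µg/L

Mass balance: 17.50·0.3000 + 0.9260·Cₑ = 18.43·8.950
→ Cₑ = (18.43·8.950 − 17.50·0.3000) / 0.9260 = 172.4 µg/L.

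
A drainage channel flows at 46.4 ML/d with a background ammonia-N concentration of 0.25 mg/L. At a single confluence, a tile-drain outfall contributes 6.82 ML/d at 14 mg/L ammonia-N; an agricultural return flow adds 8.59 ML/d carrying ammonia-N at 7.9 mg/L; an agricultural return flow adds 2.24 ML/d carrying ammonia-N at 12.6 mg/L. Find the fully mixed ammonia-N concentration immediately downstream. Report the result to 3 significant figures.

Conservation of mass: C = (46.40·0.2500 + 6.820·14.00 + 8.590·7.900 + 2.240·12.60) / 64.05 = 203.2/64.05 = 3.172 mg/L.

3.17 mg/L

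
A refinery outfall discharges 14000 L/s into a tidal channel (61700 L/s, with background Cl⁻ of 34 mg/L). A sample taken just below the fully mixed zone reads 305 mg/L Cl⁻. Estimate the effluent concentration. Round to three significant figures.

Mass balance: 61700·34.00 + 14000·Cₑ = 75700·305.0
→ Cₑ = (75700·305.0 − 61700·34.00) / 14000 = 1499 mg/L.

1500 mg/L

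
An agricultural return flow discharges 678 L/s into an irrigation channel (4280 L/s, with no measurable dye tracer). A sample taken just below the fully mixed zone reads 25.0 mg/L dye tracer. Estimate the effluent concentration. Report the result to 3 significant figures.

183 mg/L

Mass balance: 4280·0 + 678.0·Cₑ = 4958·25.00
→ Cₑ = (4958·25.00 − 4280·0) / 678.0 = 182.8 mg/L.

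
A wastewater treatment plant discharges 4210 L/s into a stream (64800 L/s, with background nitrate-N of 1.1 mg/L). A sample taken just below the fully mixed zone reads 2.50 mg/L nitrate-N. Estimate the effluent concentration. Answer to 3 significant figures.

Mass balance: 64800·1.100 + 4210·Cₑ = 69010·2.500
→ Cₑ = (69010·2.500 − 64800·1.100) / 4210 = 24.05 mg/L.

24.0 mg/L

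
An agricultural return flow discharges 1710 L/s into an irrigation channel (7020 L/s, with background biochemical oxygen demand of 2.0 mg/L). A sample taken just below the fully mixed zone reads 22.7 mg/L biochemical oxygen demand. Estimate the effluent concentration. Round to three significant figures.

108 mg/L

Mass balance: 7020·2.000 + 1710·Cₑ = 8730·22.70
→ Cₑ = (8730·22.70 − 7020·2.000) / 1710 = 107.7 mg/L.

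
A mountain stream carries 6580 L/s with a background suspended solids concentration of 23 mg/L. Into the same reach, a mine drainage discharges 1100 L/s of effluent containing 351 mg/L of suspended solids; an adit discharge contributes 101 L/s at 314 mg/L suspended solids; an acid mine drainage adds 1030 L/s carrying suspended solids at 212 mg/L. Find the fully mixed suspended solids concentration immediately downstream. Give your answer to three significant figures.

Mass balance: C = (6580·23.00 + 1100·351.0 + 101.0·314.0 + 1030·212.0) / 8811 = 787500/8811 = 89.38 mg/L.

89.4 mg/L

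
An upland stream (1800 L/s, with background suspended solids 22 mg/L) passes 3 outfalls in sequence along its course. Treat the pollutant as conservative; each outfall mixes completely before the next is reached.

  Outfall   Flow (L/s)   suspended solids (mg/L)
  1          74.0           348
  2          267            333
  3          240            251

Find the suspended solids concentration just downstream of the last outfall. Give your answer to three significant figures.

90.1 mg/L

Below outfall 1: Q → 1874 L/s, C = (1800·22.00 + 74.00·348.0)/1874 = 34.87 mg/L.
Below outfall 2: Q → 2141 L/s, C = (1874·34.87 + 267.0·333.0)/2141 = 72.05 mg/L.
Below outfall 3: Q → 2381 L/s, C = (2141·72.05 + 240.0·251.0)/2381 = 90.09 mg/L.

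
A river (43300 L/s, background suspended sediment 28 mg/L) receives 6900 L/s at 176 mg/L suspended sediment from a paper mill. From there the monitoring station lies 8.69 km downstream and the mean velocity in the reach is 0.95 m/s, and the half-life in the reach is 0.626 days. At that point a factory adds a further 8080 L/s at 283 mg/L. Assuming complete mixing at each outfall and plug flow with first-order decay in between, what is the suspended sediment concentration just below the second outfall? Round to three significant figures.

After mixing, C = (43300·28.00 + 6900·176.0) / 50200 = 2427000/50200 = 48.34 mg/L; combined flow 50200 L/s.
Travel time t = 8.69·1000 / 0.95 = 9147 s = 2.541 h.
Half-life 0.626 d → k = ln 2 / 0.626 = 1.107 d⁻¹.
Decay over the reach: 48.34·exp(−kt) = 48.34·0.8894 = 43.00 mg/L.
At the second outfall, C = (50200·43.00 + 8080·283.0) / (50200 + 8080) = 76.27 mg/L.

76.3 mg/L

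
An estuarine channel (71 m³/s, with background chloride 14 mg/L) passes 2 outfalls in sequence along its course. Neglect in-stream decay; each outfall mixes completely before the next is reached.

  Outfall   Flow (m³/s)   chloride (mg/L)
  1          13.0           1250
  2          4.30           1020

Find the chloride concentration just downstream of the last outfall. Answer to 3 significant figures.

Outfall 1: combined Q = 84.00 m³/s; C = (71.00·14.00 + 13.00·1250)/84.00 = 205.3 mg/L.
Outfall 2: combined Q = 88.30 m³/s; C = (84.00·205.3 + 4.300·1020)/88.30 = 245.0 mg/L.

245 mg/L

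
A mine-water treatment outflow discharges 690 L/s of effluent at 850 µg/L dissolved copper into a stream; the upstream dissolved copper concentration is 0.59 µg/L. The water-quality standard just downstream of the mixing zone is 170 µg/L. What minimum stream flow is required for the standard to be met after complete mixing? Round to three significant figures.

2770 L/s

Set C_mix = 170: (Q·0.5900 + 690.0·850.0) / (Q + 690.0) = 170
→ Q = 690.0·(850.0 − 170)/(170 − 0.5900) = 2770 L/s.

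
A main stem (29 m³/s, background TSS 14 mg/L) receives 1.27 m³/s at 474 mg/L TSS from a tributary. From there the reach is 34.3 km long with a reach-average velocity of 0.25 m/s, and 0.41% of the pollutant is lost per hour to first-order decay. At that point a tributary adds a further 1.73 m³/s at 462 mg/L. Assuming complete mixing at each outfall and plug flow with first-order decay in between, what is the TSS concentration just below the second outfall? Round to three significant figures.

51.9 mg/L

Mixed concentration C = ΣQC/ΣQ = (29.00·14.00 + 1.270·474.0) / 30.27 = 1008/30.27 = 33.30 mg/L; combined flow 30.27 m³/s.
Travel time t = 34.3·1000 / 0.25 = 137200 s = 38.11 h.
0.41%/h lost → k = −ln(1 − 0.0041) = 0.004108 h⁻¹.
Applying C = C₀e^(−kt): 33.30 × 0.8551 = 28.47 mg/L.
Second outfall: C = (30.27·28.47 + 1.730·462.0)/32.00 = 51.91 mg/L.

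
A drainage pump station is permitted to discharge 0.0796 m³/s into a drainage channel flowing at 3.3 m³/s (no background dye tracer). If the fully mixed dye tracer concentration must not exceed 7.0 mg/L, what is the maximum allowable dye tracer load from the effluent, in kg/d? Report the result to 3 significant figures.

2040 kg/d

Mass balance at the limit: 3.300·0 + 0.07960·Cₑ = 3.380·7.0 → Cₑ = 297.2 mg/L.
Load = 0.07960 m³/s × 297.2 g/m³ × 86 400 s/d = 2044 kg/d.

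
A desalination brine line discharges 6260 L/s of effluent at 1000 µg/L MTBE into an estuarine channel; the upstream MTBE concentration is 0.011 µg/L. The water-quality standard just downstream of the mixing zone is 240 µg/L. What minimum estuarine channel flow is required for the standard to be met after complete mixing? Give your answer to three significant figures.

Set C_mix = 240: (Q·0.01100 + 6260·1000) / (Q + 6260) = 240
→ Q = 6260·(1000 − 240)/(240 − 0.01100) = 19820 L/s.

19800 L/s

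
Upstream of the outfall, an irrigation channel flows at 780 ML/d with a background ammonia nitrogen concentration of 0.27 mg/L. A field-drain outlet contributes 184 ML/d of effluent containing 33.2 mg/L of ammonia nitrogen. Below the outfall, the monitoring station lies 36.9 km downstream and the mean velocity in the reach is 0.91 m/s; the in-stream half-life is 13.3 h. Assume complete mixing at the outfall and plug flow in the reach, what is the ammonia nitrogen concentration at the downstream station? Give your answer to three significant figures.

3.64 mg/L

Mass balance: C = (780.0·0.2700 + 184.0·33.20) / 964.0 = 6319/964.0 = 6.555 mg/L.
Travel time t = 36.9·1000 / 0.91 = 40550 s = 11.26 h.
Half-life 13.3 h → k = ln 2 / 13.3 = 0.05212 h⁻¹ = 1.251 d⁻¹.
Decay over the reach: 6.555·exp(−kt) = 6.555·0.5560 = 3.645 mg/L.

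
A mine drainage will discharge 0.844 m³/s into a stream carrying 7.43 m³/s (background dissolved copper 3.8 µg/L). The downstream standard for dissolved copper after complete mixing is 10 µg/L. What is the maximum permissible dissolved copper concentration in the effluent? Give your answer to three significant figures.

At the limit, (Qr·Cr + Qe·Cₑ)/(Qr + Qe) = 10:
Cₑ = (8.274·10 − 7.430·3.800) / 0.8440 = 64.58 µg/L.

64.6 µg/L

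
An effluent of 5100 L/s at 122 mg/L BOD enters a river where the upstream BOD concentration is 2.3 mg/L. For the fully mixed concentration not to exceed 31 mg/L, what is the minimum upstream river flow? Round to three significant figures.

16200 L/s

Set C_mix = 31: (Q·2.300 + 5100·122.0) / (Q + 5100) = 31
→ Q = 5100·(122.0 − 31)/(31 − 2.300) = 16170 L/s.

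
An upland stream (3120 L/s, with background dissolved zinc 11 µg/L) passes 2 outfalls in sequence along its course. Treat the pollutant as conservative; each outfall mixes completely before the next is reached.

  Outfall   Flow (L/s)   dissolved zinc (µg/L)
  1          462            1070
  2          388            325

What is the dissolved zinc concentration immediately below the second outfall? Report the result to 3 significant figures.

After outfall 1: Q = 3120 + 462.0 = 3582 L/s; C = (3120·11.00 + 462.0·1070)/3582 = 147.6 µg/L.
After outfall 2: Q = 3582 + 388.0 = 3970 L/s; C = (3582·147.6 + 388.0·325.0)/3970 = 164.9 µg/L.

165 µg/L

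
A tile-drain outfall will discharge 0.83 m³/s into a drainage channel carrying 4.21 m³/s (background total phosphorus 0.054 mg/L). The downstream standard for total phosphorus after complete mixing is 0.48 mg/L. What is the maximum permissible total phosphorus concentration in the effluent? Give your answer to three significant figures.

At the limit, (Qr·Cr + Qe·Cₑ)/(Qr + Qe) = 0.48:
Cₑ = (5.040·0.48 − 4.210·0.05400) / 0.8300 = 2.641 mg/L.

2.64 mg/L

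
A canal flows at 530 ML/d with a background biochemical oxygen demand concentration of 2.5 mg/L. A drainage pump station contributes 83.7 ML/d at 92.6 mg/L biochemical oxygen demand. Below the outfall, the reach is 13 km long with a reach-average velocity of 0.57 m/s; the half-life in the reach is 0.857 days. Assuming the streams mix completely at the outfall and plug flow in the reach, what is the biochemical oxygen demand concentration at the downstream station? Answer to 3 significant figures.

Mixed concentration C = ΣQC/ΣQ = (530.0·2.500 + 83.70·92.60) / 613.7 = 9076/613.7 = 14.79 mg/L.
Travel time t = 13·1000 / 0.57 = 22810 s = 6.335 h.
Half-life 0.857 d → k = ln 2 / 0.857 = 0.8088 d⁻¹.
After decay, C = 14.79 × e^(−kt) = 14.79 × 0.8078 = 11.95 mg/L.

11.9 mg/L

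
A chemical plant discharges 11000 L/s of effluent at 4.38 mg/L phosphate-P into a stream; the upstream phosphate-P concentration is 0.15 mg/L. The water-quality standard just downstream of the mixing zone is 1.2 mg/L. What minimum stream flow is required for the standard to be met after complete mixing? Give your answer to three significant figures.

33300 L/s

Set C_mix = 1.2: (Q·0.1500 + 11000·4.380) / (Q + 11000) = 1.2
→ Q = 11000·(4.380 − 1.2)/(1.2 − 0.1500) = 33310 L/s.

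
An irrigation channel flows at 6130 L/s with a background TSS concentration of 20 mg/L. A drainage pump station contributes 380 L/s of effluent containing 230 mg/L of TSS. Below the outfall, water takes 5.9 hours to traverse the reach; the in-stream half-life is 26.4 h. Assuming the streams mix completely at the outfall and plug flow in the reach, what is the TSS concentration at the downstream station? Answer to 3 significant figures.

27.6 mg/L

After mixing, C = (6130·20.00 + 380.0·230.0) / 6510 = 210000/6510 = 32.26 mg/L.
Half-life 26.4 h → k = ln 2 / 26.4 = 0.02626 h⁻¹ = 0.6301 d⁻¹.
Decay over the reach: 32.26·exp(−kt) = 32.26·0.8565 = 27.63 mg/L.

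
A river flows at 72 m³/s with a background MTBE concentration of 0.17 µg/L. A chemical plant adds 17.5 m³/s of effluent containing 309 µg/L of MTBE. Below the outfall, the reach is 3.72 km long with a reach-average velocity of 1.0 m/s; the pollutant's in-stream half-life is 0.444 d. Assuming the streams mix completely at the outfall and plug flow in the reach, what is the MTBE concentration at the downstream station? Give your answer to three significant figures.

56.6 µg/L

Flow-weighted average: C = (72.00·0.1700 + 17.50·309.0) / 89.50 = 5420/89.50 = 60.56 µg/L.
Travel time t = 3.72·1000 / 1.0 = 3720 s = 1.033 h.
Half-life 0.444 d → k = ln 2 / 0.444 = 1.561 d⁻¹.
First-order decay: C = 60.56·exp(−k·t) = 60.56·0.9350 = 56.62 µg/L.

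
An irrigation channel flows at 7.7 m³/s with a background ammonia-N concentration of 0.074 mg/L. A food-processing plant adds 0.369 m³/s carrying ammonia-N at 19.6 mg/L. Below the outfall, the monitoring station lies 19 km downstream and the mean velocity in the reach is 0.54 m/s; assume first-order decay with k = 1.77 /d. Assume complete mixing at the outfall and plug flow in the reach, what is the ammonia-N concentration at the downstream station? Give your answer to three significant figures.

Mass balance: C = (7.700·0.07400 + 0.3690·19.60) / 8.069 = 7.802/8.069 = 0.9669 mg/L.
Travel time t = 19·1000 / 0.54 = 35190 s = 9.774 h.
Applying C = C₀e^(−kt): 0.9669 × 0.4864 = 0.4703 mg/L.

0.470 mg/L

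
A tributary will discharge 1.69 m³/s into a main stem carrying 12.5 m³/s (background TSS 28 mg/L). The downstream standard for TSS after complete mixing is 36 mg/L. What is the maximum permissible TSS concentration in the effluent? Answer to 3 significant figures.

At the limit, (Qr·Cr + Qe·Cₑ)/(Qr + Qe) = 36:
Cₑ = (14.19·36 − 12.50·28.00) / 1.690 = 95.17 mg/L.

95.2 mg/L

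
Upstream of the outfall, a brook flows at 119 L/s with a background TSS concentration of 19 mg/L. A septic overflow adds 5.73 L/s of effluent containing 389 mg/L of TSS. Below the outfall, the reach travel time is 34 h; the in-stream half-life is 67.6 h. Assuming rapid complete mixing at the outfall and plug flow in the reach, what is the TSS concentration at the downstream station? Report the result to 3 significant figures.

25.4 mg/L

Mixed concentration C = ΣQC/ΣQ = (119.0·19.00 + 5.730·389.0) / 124.7 = 4490/124.7 = 36.00 mg/L.
Half-life 67.6 h → k = ln 2 / 67.6 = 0.01025 h⁻¹ = 0.2461 d⁻¹.
After decay, C = 36.00 × e^(−kt) = 36.00 × 0.7057 = 25.40 mg/L.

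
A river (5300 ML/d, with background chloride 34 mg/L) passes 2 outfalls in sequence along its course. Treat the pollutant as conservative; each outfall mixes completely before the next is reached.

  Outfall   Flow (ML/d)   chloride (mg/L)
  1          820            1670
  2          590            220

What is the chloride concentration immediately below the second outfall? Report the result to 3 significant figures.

250 mg/L

After outfall 1: Q = 5300 + 820.0 = 6120 ML/d; C = (5300·34.00 + 820.0·1670)/6120 = 253.2 mg/L.
After outfall 2: Q = 6120 + 590.0 = 6710 ML/d; C = (6120·253.2 + 590.0·220.0)/6710 = 250.3 mg/L.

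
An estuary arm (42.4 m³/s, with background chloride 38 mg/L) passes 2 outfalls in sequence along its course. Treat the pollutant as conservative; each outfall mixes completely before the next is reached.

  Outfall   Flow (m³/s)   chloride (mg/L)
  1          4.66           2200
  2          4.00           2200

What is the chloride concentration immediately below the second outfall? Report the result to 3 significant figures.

405 mg/L

After outfall 1: Q = 42.40 + 4.660 = 47.06 m³/s; C = (42.40·38.00 + 4.660·2200)/47.06 = 252.1 mg/L.
After outfall 2: Q = 47.06 + 4.000 = 51.06 m³/s; C = (47.06·252.1 + 4.000·2200)/51.06 = 404.7 mg/L.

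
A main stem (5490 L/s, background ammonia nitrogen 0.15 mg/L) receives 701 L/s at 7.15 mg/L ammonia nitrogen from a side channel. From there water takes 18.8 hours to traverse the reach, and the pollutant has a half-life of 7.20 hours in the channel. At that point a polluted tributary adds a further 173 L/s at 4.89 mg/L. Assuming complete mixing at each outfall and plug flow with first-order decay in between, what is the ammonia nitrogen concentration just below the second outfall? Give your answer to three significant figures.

0.283 mg/L

Flow-weighted average: C = (5490·0.1500 + 701.0·7.150) / 6191 = 5836/6191 = 0.9426 mg/L; combined flow 6191 L/s.
Half-life 7.20 h → k = ln 2 / 7.20 = 0.09627 h⁻¹ = 2.310 d⁻¹.
Decay over the reach: 0.9426·exp(−kt) = 0.9426·0.1637 = 0.1543 mg/L.
Second outfall: C = (6191·0.1543 + 173.0·4.890)/6364 = 0.2830 mg/L.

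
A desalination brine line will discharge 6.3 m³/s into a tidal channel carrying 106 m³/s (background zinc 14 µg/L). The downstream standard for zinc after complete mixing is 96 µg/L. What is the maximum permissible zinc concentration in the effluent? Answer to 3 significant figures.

1480 µg/L

At the limit, (Qr·Cr + Qe·Cₑ)/(Qr + Qe) = 96:
Cₑ = (112.3·96 − 106.0·14.00) / 6.300 = 1476 µg/L.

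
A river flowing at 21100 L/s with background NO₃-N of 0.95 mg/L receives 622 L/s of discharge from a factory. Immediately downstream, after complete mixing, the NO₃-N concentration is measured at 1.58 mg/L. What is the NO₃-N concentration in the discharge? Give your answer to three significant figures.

23.0 mg/L

Mass balance: 21100·0.9500 + 622.0·Cₑ = 21720·1.580
→ Cₑ = (21720·1.580 − 21100·0.9500) / 622.0 = 22.95 mg/L.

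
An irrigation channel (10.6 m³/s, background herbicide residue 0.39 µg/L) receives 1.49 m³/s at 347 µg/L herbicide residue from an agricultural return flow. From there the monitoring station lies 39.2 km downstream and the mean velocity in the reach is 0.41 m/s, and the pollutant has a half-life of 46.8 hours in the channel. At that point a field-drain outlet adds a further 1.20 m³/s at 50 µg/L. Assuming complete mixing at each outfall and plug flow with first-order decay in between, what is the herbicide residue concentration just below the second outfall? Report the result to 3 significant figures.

Conservation of mass: C = (10.60·0.3900 + 1.490·347.0) / 12.09 = 521.2/12.09 = 43.11 µg/L; combined flow 12.09 m³/s.
Travel time t = 39.2·1000 / 0.41 = 95610 s = 26.56 h.
Half-life 46.8 h → k = ln 2 / 46.8 = 0.01481 h⁻¹ = 0.3555 d⁻¹.
After decay, C = 43.11 × e^(−kt) = 43.11 × 0.6748 = 29.09 µg/L.
At the second outfall, C = (12.09·29.09 + 1.200·50.00) / (12.09 + 1.200) = 30.98 µg/L.

31.0 µg/L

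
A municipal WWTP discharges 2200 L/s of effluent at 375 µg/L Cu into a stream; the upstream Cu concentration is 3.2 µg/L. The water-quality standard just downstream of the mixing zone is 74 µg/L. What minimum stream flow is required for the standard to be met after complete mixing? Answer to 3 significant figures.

Set C_mix = 74: (Q·3.200 + 2200·375.0) / (Q + 2200) = 74
→ Q = 2200·(375.0 − 74)/(74 − 3.200) = 9353 L/s.

9350 L/s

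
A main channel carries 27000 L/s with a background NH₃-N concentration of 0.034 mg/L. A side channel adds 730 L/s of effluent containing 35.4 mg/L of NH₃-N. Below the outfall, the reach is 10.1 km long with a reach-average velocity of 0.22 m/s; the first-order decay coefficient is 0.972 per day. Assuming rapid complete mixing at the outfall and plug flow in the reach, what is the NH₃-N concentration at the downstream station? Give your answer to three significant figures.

0.576 mg/L

After mixing, C = (27000·0.03400 + 730.0·35.40) / 27730 = 26760/27730 = 0.9650 mg/L.
Travel time t = 10.1·1000 / 0.22 = 45910 s = 12.75 h.
First-order decay: C = 0.9650·exp(−k·t) = 0.9650·0.5966 = 0.5757 mg/L.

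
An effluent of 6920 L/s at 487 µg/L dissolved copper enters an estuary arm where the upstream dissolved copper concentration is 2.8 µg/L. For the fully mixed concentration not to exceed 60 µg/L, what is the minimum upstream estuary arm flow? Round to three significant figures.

51700 L/s

Set C_mix = 60: (Q·2.800 + 6920·487.0) / (Q + 6920) = 60
→ Q = 6920·(487.0 − 60)/(60 − 2.800) = 51660 L/s.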